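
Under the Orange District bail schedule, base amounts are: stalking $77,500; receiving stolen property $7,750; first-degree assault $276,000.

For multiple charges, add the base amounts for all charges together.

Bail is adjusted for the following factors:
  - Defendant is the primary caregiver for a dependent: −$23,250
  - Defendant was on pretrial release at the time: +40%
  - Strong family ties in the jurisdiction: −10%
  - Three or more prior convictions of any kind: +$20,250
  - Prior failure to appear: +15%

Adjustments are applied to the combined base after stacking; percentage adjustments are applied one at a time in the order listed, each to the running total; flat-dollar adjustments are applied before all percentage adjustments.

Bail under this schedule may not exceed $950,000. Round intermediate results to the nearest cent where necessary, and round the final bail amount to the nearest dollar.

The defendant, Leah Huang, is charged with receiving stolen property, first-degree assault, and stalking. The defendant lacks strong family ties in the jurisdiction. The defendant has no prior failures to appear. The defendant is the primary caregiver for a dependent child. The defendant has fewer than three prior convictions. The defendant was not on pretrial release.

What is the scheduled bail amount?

$338,000

Base amounts from the schedule: receiving stolen property $7,750; first-degree assault $276,000; stalking $77,500.
Stacking rule: sum of all bases. $7,750 + $276,000 + $77,500 = $361,250.
Defendant is the primary caregiver for a dependent (−$23,250 flat): $361,250 − $23,250 = $338,000.
$338,000 is within the $950,000 maximum.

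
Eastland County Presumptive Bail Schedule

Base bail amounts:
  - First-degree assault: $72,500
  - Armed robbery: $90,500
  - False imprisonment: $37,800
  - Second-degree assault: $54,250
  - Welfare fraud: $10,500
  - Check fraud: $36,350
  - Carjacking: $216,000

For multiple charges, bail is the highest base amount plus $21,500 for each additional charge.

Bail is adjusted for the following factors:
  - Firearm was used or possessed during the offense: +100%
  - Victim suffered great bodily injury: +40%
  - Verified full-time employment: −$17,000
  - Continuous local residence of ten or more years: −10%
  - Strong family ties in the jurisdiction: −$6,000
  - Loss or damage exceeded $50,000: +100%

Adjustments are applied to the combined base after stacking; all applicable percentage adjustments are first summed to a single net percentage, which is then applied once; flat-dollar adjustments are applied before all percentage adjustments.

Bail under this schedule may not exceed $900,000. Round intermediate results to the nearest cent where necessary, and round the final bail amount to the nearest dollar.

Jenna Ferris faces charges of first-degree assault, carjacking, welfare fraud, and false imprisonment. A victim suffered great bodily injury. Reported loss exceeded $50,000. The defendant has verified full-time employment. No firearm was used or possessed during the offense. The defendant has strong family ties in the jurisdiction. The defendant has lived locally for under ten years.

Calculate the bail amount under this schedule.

$618,000

Base amounts from the schedule: first-degree assault $72,500; carjacking $216,000; welfare fraud $10,500; false imprisonment $37,800.
Stacking rule: highest base plus $21,500 per additional charge. Highest is carjacking at $216,000; 3 additional charges → +$64,500. Combined base = $280,500.
Verified full-time employment (−$17,000 flat): $280,500 − $17,000 = $263,500.
Strong family ties in the jurisdiction (−$6,000 flat): $263,500 − $6,000 = $257,500.
Net percentage adjustment: +40% +100% = +140%. $257,500 × 2.4 = $618,000.
$618,000 is within the $900,000 maximum.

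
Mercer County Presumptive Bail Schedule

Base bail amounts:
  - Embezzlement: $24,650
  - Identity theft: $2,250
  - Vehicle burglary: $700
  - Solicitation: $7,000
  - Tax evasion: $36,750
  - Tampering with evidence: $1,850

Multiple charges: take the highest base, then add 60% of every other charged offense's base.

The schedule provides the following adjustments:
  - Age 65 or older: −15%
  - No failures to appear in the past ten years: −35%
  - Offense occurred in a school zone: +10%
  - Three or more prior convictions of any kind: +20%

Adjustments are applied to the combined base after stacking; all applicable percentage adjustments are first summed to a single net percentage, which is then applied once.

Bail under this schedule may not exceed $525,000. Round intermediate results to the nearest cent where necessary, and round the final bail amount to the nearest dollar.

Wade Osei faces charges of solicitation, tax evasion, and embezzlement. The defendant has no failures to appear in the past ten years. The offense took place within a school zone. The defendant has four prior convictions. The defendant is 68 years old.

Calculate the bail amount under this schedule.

$44,592

Base amounts from the schedule: solicitation $7,000; tax evasion $36,750; embezzlement $24,650.
Stacking rule: highest base plus 60% of each additional charge. Highest is tax evasion at $36,750. Additional: $7,000 × 60% = $4,200; $24,650 × 60% = $14,790. Combined base = $36,750 + $18,990 = $55,740.
Net percentage adjustment: −15% −35% +10% +20% = −20%. $55,740 × 0.8 = $44,592.
$44,592 is within the $525,000 maximum.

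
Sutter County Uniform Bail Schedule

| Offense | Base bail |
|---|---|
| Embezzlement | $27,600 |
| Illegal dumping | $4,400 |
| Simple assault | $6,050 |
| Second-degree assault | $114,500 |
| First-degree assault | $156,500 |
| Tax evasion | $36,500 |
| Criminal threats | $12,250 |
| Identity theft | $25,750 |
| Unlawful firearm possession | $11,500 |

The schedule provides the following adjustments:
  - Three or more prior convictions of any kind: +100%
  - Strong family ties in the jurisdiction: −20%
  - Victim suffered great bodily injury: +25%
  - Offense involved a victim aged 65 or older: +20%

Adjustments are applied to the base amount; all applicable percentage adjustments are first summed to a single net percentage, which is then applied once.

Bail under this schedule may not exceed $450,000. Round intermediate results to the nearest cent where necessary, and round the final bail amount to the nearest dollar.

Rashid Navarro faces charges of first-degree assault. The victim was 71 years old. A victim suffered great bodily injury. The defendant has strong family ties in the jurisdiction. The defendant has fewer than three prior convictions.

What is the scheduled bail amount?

Base amounts from the schedule: first-degree assault $156,500.
Single charge. Combined base = $156,500.
Net percentage adjustment: −20% +25% +20% = +25%. $156,500 × 1.25 = $195,625.
$195,625 is within the $450,000 maximum.

$195,625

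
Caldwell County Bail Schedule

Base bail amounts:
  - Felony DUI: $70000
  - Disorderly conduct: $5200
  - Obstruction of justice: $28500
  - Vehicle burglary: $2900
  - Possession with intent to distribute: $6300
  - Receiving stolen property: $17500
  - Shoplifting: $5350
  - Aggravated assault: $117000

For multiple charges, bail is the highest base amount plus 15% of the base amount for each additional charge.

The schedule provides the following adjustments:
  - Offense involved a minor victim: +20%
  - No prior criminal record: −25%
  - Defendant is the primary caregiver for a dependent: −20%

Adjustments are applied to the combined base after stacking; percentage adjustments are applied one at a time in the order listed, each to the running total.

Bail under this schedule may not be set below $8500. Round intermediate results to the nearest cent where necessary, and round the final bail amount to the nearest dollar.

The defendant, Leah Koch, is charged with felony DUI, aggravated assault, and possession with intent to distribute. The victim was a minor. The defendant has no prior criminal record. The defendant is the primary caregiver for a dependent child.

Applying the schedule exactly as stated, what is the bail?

$92480

Base amounts from the schedule: felony DUI $70000; aggravated assault $117000; possession with intent to distribute $6300.
Stacking rule: highest base plus 15% of each additional charge. Highest is aggravated assault at $117000. Additional: $70000 × 15% = $10500; $6300 × 15% = $945. Combined base = $117000 + $11445 = $128445.
Offense involved a minor victim (+20%): $128445 × 1.2 = $154134.
No prior criminal record (−25%): $154134 × 0.75 = $115600.50.
Defendant is the primary caregiver for a dependent (−20%): $115600.50 × 0.8 = $92480.40.
$92480.40 is at or above the $8500 minimum.
Rounded to the nearest dollar: $92480.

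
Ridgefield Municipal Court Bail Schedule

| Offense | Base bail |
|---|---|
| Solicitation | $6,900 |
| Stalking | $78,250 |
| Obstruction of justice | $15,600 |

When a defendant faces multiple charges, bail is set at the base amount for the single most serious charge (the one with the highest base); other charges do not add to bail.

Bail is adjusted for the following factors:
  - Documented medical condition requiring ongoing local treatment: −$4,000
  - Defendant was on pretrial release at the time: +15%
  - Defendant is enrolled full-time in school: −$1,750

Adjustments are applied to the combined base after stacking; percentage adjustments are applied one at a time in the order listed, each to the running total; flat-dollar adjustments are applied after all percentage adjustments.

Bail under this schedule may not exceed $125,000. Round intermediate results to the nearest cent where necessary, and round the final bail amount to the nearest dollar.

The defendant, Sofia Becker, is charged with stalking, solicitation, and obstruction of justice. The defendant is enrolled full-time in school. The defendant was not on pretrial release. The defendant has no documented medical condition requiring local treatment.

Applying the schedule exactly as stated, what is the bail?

$76,500

Base amounts from the schedule: stalking $78,250; solicitation $6,900; obstruction of justice $15,600.
Stacking rule: use the highest base only. Highest is stalking at $78,250. Combined base = $78,250.
Defendant is enrolled full-time in school (−$1,750 flat): $78,250 − $1,750 = $76,500.
$76,500 is within the $125,000 maximum.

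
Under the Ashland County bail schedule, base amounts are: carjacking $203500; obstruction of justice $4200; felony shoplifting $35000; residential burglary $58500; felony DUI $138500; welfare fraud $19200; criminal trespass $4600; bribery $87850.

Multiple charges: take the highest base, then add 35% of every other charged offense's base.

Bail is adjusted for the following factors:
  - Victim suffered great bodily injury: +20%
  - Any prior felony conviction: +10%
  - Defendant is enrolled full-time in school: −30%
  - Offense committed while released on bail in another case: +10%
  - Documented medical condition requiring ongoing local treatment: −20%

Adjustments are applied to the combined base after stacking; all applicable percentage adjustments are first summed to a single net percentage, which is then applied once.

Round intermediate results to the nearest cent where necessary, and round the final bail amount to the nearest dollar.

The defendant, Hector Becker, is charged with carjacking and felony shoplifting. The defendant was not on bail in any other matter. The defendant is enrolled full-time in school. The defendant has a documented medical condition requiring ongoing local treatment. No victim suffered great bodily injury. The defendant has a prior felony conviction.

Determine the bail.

Base amounts from the schedule: carjacking $203500; felony shoplifting $35000.
Stacking rule: highest base plus 35% of each additional charge. Highest is carjacking at $203500. Additional: $35000 × 35% = $12250. Combined base = $203500 + $12250 = $215750.
Net percentage adjustment: +10% −30% −20% = −40%. $215750 × 0.6 = $129450.

$129450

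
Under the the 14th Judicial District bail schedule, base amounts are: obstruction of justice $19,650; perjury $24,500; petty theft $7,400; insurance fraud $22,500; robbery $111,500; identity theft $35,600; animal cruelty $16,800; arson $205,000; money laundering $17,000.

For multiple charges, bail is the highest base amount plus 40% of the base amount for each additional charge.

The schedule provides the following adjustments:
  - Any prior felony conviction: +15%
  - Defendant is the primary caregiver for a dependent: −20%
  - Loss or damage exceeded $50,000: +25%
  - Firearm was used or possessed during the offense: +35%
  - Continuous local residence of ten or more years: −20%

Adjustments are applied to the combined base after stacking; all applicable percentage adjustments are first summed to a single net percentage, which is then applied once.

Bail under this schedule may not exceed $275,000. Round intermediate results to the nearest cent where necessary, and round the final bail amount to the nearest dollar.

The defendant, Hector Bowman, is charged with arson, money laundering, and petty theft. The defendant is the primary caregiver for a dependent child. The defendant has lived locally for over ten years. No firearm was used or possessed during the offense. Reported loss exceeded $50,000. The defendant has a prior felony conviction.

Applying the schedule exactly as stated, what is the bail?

Base amounts from the schedule: arson $205,000; money laundering $17,000; petty theft $7,400.
Stacking rule: highest base plus 40% of each additional charge. Highest is arson at $205,000. Additional: $17,000 × 40% = $6,800; $7,400 × 40% = $2,960. Combined base = $205,000 + $9,760 = $214,760.
Net percentage adjustment: +15% −20% +25% −20% = +0%. $214,760 × 1 = $214,760.
$214,760 is within the $275,000 maximum.

$214,760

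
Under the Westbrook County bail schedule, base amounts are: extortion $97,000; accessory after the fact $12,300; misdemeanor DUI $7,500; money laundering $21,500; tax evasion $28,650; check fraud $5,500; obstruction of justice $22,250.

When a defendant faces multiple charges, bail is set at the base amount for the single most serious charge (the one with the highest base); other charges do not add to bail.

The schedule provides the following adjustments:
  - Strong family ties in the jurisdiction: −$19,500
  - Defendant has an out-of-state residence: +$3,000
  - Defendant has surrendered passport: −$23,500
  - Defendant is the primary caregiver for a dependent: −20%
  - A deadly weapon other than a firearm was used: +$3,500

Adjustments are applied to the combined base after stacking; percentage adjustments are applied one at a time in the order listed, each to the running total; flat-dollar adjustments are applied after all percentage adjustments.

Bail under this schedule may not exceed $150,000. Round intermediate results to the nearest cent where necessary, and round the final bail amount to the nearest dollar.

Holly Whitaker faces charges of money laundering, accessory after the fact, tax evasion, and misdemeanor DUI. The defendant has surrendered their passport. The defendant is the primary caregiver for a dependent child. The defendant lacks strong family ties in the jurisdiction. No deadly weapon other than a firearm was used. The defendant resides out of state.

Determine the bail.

$2,420

Base amounts from the schedule: money laundering $21,500; accessory after the fact $12,300; tax evasion $28,650; misdemeanor DUI $7,500.
Stacking rule: use the highest base only. Highest is tax evasion at $28,650. Combined base = $28,650.
Defendant is the primary caregiver for a dependent (−20%): $28,650 × 0.8 = $22,920.
Defendant has an out-of-state residence (+$3,000 flat): $22,920 + $3,000 = $25,920.
Defendant has surrendered passport (−$23,500 flat): $25,920 − $23,500 = $2,420.
$2,420 is within the $150,000 maximum.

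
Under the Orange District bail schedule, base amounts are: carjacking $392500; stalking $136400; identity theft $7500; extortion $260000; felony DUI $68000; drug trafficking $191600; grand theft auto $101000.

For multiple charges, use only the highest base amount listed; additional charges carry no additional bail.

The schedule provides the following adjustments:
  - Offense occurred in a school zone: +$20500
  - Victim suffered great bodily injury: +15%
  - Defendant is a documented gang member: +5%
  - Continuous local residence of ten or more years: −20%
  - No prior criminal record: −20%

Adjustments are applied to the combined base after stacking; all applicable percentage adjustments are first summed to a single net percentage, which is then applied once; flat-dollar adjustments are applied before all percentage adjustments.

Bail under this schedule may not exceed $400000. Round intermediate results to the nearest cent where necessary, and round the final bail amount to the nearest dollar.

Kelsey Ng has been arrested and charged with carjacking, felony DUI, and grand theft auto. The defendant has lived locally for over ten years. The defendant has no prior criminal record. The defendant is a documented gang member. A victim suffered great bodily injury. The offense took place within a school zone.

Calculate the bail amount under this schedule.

Base amounts from the schedule: carjacking $392500; felony DUI $68000; grand theft auto $101000.
Stacking rule: use the highest base only. Highest is carjacking at $392500. Combined base = $392500.
Offense occurred in a school zone (+$20500 flat): $392500 + $20500 = $413000.
Net percentage adjustment: +15% +5% −20% −20% = −20%. $413000 × 0.8 = $330400.
$330400 is within the $400000 maximum.

$330400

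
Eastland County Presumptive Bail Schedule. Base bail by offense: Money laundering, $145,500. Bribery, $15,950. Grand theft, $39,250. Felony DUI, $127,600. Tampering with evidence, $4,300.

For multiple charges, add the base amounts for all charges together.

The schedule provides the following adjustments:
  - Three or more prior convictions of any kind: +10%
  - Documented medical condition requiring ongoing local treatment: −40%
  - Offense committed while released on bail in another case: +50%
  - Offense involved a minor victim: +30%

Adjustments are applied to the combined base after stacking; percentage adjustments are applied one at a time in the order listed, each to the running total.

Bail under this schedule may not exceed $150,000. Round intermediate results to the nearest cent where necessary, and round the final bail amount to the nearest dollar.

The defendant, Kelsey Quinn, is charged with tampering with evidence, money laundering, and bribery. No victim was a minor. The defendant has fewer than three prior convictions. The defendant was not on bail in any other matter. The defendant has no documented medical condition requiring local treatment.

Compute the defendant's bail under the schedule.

$150,000

Base amounts from the schedule: tampering with evidence $4,300; money laundering $145,500; bribery $15,950.
Stacking rule: sum of all bases. $4,300 + $145,500 + $15,950 = $165,750.
No adjustment factors apply to this defendant.
Result $165,750 exceeds the maximum of $150,000; bail is capped at $150,000.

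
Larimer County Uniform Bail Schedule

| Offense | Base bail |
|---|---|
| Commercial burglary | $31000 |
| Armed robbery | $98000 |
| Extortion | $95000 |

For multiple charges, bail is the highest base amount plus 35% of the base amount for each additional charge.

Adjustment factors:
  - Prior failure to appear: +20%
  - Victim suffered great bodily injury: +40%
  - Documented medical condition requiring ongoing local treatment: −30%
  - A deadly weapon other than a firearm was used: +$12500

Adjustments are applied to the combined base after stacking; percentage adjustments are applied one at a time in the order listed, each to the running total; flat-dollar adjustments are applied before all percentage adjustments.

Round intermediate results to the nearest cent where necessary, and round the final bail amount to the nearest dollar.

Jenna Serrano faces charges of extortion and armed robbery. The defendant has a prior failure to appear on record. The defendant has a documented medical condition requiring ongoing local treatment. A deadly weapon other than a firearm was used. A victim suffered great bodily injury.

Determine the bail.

$169050

Base amounts from the schedule: extortion $95000; armed robbery $98000.
Stacking rule: highest base plus 35% of each additional charge. Highest is armed robbery at $98000. Additional: $95000 × 35% = $33250. Combined base = $98000 + $33250 = $131250.
A deadly weapon other than a firearm was used (+$12500 flat): $131250 + $12500 = $143750.
Prior failure to appear (+20%): $143750 × 1.2 = $172500.
Victim suffered great bodily injury (+40%): $172500 × 1.4 = $241500.
Documented medical condition requiring ongoing local treatment (−30%): $241500 × 0.7 = $169050.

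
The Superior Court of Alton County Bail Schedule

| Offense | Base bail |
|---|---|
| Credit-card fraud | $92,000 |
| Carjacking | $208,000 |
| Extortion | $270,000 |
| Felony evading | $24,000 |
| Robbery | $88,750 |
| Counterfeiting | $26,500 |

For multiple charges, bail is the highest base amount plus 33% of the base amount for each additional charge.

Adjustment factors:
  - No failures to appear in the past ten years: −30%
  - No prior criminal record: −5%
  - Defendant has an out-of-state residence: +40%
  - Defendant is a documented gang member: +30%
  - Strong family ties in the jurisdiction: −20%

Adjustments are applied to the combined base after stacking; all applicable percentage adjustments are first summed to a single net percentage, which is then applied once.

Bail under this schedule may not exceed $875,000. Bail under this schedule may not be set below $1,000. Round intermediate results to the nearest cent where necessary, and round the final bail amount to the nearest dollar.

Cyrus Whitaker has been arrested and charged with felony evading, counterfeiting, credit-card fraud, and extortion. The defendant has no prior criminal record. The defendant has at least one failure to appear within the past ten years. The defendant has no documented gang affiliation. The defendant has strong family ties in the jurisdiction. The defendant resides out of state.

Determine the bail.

Base amounts from the schedule: felony evading $24,000; counterfeiting $26,500; credit-card fraud $92,000; extortion $270,000.
Stacking rule: highest base plus 33% of each additional charge. Highest is extortion at $270,000. Additional: $24,000 × 33% = $7,920; $26,500 × 33% = $8,745; $92,000 × 33% = $30,360. Combined base = $270,000 + $47,025 = $317,025.
Net percentage adjustment: −5% +40% −20% = +15%. $317,025 × 1.15 = $364,578.75.
$364,578.75 is within the $875,000 maximum.
$364,578.75 is at or above the $1,000 minimum.
Rounded to the nearest dollar: $364,579.

$364,579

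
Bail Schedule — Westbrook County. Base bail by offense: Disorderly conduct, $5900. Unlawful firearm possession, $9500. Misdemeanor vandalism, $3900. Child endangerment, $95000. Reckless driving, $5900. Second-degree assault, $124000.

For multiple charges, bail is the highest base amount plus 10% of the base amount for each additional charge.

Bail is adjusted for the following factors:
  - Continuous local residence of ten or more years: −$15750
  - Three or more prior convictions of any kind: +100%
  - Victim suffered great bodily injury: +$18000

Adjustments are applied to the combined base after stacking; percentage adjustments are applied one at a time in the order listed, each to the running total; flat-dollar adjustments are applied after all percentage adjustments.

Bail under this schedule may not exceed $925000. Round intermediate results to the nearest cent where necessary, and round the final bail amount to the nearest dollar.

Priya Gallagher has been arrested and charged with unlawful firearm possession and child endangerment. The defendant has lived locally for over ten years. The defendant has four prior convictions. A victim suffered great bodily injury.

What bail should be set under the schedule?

$194150

Base amounts from the schedule: unlawful firearm possession $9500; child endangerment $95000.
Stacking rule: highest base plus 10% of each additional charge. Highest is child endangerment at $95000. Additional: $9500 × 10% = $950. Combined base = $95000 + $950 = $95950.
Three or more prior convictions of any kind (+100%): $95950 × 2 = $191900.
Continuous local residence of ten or more years (−$15750 flat): $191900 − $15750 = $176150.
Victim suffered great bodily injury (+$18000 flat): $176150 + $18000 = $194150.
$194150 is within the $925000 maximum.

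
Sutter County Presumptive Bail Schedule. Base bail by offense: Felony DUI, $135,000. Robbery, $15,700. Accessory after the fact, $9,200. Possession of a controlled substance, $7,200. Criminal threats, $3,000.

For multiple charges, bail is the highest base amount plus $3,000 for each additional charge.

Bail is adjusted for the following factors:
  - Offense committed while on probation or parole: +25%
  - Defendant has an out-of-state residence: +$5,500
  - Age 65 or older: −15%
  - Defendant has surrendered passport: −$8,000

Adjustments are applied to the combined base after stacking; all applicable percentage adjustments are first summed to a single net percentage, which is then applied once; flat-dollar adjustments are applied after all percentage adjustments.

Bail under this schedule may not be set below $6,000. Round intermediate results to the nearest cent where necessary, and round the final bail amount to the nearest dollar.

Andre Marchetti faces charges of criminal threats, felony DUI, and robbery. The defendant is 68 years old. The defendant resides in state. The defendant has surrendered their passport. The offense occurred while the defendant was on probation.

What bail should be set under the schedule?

Base amounts from the schedule: criminal threats $3,000; felony DUI $135,000; robbery $15,700.
Stacking rule: highest base plus $3,000 per additional charge. Highest is felony DUI at $135,000; 2 additional charges → +$6,000. Combined base = $141,000.
Net percentage adjustment: +25% −15% = +10%. $141,000 × 1.1 = $155,100.
Defendant has surrendered passport (−$8,000 flat): $155,100 − $8,000 = $147,100.
$147,100 is at or above the $6,000 minimum.

$147,100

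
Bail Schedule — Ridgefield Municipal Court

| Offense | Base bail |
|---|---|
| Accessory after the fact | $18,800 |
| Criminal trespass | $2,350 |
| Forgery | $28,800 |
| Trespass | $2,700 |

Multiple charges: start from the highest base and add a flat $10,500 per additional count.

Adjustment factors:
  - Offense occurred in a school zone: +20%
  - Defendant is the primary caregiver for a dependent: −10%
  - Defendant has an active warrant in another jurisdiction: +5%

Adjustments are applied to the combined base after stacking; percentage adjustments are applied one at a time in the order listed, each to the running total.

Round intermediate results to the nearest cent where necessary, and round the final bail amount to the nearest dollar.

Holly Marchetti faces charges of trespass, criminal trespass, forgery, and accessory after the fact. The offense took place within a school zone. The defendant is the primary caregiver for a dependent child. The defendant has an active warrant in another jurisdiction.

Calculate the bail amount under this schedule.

$68,380

Base amounts from the schedule: trespass $2,700; criminal trespass $2,350; forgery $28,800; accessory after the fact $18,800.
Stacking rule: highest base plus $10,500 per additional charge. Highest is forgery at $28,800; 3 additional charges → +$31,500. Combined base = $60,300.
Offense occurred in a school zone (+20%): $60,300 × 1.2 = $72,360.
Defendant is the primary caregiver for a dependent (−10%): $72,360 × 0.9 = $65,124.
Defendant has an active warrant in another jurisdiction (+5%): $65,124 × 1.05 = $68,380.20.
Rounded to the nearest dollar: $68,380.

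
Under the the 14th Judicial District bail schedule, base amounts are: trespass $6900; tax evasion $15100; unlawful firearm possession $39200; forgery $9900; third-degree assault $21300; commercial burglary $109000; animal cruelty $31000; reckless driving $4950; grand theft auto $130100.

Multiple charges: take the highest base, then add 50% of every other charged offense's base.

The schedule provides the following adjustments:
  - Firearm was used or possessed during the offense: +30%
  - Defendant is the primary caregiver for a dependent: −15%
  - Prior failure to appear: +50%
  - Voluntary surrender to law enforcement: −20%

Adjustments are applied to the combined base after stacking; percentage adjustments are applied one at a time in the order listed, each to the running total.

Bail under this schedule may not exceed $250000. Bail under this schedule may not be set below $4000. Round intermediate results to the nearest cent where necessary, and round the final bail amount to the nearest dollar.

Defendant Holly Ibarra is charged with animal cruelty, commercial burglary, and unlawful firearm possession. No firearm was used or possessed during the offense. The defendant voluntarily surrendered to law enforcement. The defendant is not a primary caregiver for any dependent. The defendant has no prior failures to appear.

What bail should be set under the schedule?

Base amounts from the schedule: animal cruelty $31000; commercial burglary $109000; unlawful firearm possession $39200.
Stacking rule: highest base plus 50% of each additional charge. Highest is commercial burglary at $109000. Additional: $31000 × 50% = $15500; $39200 × 50% = $19600. Combined base = $109000 + $35100 = $144100.
Voluntary surrender to law enforcement (−20%): $144100 × 0.8 = $115280.
$115280 is within the $250000 maximum.
$115280 is at or above the $4000 minimum.

$115280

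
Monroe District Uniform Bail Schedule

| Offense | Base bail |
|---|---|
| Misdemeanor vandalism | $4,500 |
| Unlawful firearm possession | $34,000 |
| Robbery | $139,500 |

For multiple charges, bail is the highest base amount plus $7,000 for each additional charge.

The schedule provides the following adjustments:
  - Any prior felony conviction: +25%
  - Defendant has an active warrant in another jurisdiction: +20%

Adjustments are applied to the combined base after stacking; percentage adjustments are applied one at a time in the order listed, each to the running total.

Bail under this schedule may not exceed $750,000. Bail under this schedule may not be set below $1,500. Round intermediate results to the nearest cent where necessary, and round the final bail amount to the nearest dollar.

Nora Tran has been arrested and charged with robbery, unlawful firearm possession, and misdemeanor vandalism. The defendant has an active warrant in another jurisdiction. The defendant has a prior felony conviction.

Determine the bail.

Base amounts from the schedule: robbery $139,500; unlawful firearm possession $34,000; misdemeanor vandalism $4,500.
Stacking rule: highest base plus $7,000 per additional charge. Highest is robbery at $139,500; 2 additional charges → +$14,000. Combined base = $153,500.
Any prior felony conviction (+25%): $153,500 × 1.25 = $191,875.
Defendant has an active warrant in another jurisdiction (+20%): $191,875 × 1.2 = $230,250.
$230,250 is within the $750,000 maximum.
$230,250 is at or above the $1,500 minimum.

$230,250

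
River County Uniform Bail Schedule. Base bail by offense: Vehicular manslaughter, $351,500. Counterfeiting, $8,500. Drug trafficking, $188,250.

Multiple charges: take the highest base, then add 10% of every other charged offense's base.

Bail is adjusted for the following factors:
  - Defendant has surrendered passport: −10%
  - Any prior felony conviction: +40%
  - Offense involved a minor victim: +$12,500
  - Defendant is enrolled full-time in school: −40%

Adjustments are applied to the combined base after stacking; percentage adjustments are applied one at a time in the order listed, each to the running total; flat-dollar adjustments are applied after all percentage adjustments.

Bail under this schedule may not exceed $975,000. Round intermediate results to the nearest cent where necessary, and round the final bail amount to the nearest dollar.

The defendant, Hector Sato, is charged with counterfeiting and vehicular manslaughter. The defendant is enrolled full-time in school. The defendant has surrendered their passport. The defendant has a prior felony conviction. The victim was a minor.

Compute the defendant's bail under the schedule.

Base amounts from the schedule: counterfeiting $8,500; vehicular manslaughter $351,500.
Stacking rule: highest base plus 10% of each additional charge. Highest is vehicular manslaughter at $351,500. Additional: $8,500 × 10% = $850. Combined base = $351,500 + $850 = $352,350.
Defendant has surrendered passport (−10%): $352,350 × 0.9 = $317,115.
Any prior felony conviction (+40%): $317,115 × 1.4 = $443,961.
Defendant is enrolled full-time in school (−40%): $443,961 × 0.6 = $266,376.60.
Offense involved a minor victim (+$12,500 flat): $266,376.60 + $12,500 = $278,876.60.
$278,876.60 is within the $975,000 maximum.
Rounded to the nearest dollar: $278,877.

$278,877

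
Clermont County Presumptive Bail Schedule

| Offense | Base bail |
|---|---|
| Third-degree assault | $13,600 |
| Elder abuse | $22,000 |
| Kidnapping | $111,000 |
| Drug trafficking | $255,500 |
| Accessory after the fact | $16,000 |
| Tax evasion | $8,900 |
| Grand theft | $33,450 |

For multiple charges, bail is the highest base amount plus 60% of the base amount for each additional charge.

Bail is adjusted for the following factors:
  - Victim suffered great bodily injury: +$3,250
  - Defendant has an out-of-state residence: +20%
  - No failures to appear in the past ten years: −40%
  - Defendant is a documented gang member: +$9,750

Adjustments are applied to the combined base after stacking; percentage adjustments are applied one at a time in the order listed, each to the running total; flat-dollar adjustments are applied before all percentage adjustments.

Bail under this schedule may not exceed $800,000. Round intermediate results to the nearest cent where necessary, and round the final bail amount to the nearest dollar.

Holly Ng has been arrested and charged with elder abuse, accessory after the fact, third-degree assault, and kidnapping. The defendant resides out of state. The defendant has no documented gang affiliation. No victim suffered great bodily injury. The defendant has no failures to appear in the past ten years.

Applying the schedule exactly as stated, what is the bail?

Base amounts from the schedule: elder abuse $22,000; accessory after the fact $16,000; third-degree assault $13,600; kidnapping $111,000.
Stacking rule: highest base plus 60% of each additional charge. Highest is kidnapping at $111,000. Additional: $22,000 × 60% = $13,200; $16,000 × 60% = $9,600; $13,600 × 60% = $8,160. Combined base = $111,000 + $30,960 = $141,960.
Defendant has an out-of-state residence (+20%): $141,960 × 1.2 = $170,352.
No failures to appear in the past ten years (−40%): $170,352 × 0.6 = $102,211.20.
$102,211.20 is within the $800,000 maximum.
Rounded to the nearest dollar: $102,211.

$102,211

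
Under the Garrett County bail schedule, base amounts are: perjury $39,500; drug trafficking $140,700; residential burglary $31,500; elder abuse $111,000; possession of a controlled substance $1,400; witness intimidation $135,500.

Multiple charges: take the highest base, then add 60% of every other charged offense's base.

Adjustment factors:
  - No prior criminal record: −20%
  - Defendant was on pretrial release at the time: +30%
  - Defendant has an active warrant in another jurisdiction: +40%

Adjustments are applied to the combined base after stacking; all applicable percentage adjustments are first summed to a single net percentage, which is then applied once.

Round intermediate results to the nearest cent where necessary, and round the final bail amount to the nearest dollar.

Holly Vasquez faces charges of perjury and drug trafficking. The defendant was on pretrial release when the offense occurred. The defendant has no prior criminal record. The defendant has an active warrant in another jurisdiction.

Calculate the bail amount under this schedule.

$246,600

Base amounts from the schedule: perjury $39,500; drug trafficking $140,700.
Stacking rule: highest base plus 60% of each additional charge. Highest is drug trafficking at $140,700. Additional: $39,500 × 60% = $23,700. Combined base = $140,700 + $23,700 = $164,400.
Net percentage adjustment: −20% +30% +40% = +50%. $164,400 × 1.5 = $246,600.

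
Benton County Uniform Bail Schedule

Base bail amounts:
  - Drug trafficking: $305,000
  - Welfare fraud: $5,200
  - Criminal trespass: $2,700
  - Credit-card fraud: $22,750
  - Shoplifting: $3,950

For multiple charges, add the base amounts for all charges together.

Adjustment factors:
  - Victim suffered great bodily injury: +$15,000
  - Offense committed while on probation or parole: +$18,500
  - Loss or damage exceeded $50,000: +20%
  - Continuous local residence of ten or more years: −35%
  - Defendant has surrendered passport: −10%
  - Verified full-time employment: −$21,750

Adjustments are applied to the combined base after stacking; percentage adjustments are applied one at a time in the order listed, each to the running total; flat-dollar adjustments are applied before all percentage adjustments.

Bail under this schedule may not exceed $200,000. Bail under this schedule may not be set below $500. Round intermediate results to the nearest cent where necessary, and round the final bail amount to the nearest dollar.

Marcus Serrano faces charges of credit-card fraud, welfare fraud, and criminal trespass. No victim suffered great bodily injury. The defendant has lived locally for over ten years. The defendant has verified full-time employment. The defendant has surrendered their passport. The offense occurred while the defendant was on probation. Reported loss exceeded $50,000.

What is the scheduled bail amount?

$19,235

Base amounts from the schedule: credit-card fraud $22,750; welfare fraud $5,200; criminal trespass $2,700.
Stacking rule: sum of all bases. $22,750 + $5,200 + $2,700 = $30,650.
Offense committed while on probation or parole (+$18,500 flat): $30,650 + $18,500 = $49,150.
Verified full-time employment (−$21,750 flat): $49,150 − $21,750 = $27,400.
Loss or damage exceeded $50,000 (+20%): $27,400 × 1.2 = $32,880.
Continuous local residence of ten or more years (−35%): $32,880 × 0.65 = $21,372.
Defendant has surrendered passport (−10%): $21,372 × 0.9 = $19,234.80.
$19,234.80 is within the $200,000 maximum.
$19,234.80 is at or above the $500 minimum.
Rounded to the nearest dollar: $19,235.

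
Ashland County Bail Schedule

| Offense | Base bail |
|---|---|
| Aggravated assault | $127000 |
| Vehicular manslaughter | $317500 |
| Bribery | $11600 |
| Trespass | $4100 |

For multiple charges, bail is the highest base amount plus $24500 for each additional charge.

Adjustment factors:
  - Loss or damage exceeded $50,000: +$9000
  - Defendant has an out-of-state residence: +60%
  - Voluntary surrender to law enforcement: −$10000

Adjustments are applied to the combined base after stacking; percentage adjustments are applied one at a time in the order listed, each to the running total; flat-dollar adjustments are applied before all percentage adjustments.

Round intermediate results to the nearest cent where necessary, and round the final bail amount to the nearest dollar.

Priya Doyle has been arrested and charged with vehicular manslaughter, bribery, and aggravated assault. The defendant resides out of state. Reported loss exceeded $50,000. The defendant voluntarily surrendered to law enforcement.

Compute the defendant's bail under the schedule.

$584800

Base amounts from the schedule: vehicular manslaughter $317500; bribery $11600; aggravated assault $127000.
Stacking rule: highest base plus $24500 per additional charge. Highest is vehicular manslaughter at $317500; 2 additional charges → +$49000. Combined base = $366500.
Loss or damage exceeded $50,000 (+$9000 flat): $366500 + $9000 = $375500.
Voluntary surrender to law enforcement (−$10000 flat): $375500 − $10000 = $365500.
Defendant has an out-of-state residence (+60%): $365500 × 1.6 = $584800.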